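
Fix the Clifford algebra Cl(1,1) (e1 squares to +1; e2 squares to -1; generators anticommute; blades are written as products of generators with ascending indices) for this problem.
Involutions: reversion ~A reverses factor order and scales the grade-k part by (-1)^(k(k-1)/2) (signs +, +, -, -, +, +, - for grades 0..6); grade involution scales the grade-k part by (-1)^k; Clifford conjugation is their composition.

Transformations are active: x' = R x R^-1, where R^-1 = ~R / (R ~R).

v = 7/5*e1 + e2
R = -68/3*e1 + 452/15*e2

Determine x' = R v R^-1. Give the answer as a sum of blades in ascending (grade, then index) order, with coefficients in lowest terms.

~R = -68/3*e1 + 452/15*e2, and R ~R = -9856/25, so R^-1 = ~R / (-9856/25).
R v = -928/15 - 4864/75*e1 e2
Answer: -29501/3465*e1 + 5861/693*e2


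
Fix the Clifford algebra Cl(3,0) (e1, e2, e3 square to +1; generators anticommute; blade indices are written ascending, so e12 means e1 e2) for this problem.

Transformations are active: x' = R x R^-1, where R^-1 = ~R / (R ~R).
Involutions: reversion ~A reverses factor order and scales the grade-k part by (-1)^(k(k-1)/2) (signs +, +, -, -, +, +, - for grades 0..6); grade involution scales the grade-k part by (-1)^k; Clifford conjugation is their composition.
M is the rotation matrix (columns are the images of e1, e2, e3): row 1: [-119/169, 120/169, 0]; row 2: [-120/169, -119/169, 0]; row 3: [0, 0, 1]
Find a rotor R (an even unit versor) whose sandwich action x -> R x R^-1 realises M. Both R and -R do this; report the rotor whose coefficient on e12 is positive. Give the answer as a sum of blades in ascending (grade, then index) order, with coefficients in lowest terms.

Method: write R = a + b12*e12 + b13*e13 + b23*e23 with a^2 + b12^2 + b13^2 + b23^2 = 1 (so R^-1 = ~R). Expanding the columns R e_j ~R gives tr M = 4a^2 - 1 and, from the antisymmetric part, M21 - M12 = -4a*b12, M13 - M31 = 4a*b13, M32 - M23 = -4a*b23.
Here tr M = -69/169, so a^2 = (1 + tr M)/4 = 25/169 and a = ±5/13. Taking a = 5/13: M21 - M12 = -240/169, M13 - M31 = 0, M32 - M23 = 0, giving b12 = 12/13, b13 = 0, b23 = 0, i.e. R = 5/13 + 12/13*e12.
Its e12 coefficient is already positive.
Answer: 5/13 + 12/13*e12. Note: both R and -R realise this M (trace -69/169); the covering map identifies them, and the e12-coefficient sign is the tie-breaker.


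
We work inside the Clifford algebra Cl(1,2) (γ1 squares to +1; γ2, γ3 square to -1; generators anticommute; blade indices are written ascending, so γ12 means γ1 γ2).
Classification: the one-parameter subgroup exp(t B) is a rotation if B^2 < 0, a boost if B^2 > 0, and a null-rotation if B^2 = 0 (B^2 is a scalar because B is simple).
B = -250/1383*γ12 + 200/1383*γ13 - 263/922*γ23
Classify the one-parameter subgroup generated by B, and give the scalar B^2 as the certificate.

B^2 term by term: the squares give (-250/1383)^2*(γ12)^2 + (200/1383)^2*(γ13)^2 + (-263/922)^2*(γ23)^2 = 62500/1912689*(+1) + 40000/1912689*(+1) + 69169/850084*(-1) = -1/36 (each basis 2-blade squares to minus the product of its generators' squares); cross terms between blades sharing an index anticommute and cancel. So B^2 = -1/36.
Answer: rotation, certificate B^2 = -1/36. Key observation: B^2 = -1/36 is a conjugation invariant, so its sign decides the class regardless of the surface form of B.


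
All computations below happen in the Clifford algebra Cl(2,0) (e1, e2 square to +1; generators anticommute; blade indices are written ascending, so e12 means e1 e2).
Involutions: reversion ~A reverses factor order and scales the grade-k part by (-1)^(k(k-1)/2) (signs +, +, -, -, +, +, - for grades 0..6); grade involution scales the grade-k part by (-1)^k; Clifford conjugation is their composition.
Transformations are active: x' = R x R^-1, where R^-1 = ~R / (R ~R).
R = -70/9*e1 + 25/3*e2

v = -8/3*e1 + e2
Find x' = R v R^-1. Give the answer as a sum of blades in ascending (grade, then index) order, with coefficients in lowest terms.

~R = -70/9*e1 + 25/3*e2, and R ~R = 10525/81, so R^-1 = ~R / (10525/81).
R v = 785/27 + 130/9*e12
Answer: -1028/1263*e1 + 1149/421*e2


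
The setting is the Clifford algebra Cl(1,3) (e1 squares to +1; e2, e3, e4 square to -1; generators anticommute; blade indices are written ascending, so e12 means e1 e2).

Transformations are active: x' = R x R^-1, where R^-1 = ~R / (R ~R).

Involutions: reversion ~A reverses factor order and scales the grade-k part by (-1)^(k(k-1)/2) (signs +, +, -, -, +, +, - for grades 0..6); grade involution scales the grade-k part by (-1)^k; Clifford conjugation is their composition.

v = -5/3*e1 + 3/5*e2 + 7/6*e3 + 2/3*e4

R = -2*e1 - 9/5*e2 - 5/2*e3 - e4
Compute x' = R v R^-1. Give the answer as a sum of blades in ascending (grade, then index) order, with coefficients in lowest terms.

~R = -2*e1 - 9/5*e2 - 5/2*e3 - e4, and R ~R = -649/100, so R^-1 = ~R / (-649/100).
R v = 2399/300 - 21/5*e12 - 13/2*e13 - 3*e14 - 3/5*e23 - 3/5*e24 - 1/2*e34
Answer: 12841/1947*e1 + 12447/3245*e2 + 19447/3894*e3 + 3500/1947*e4


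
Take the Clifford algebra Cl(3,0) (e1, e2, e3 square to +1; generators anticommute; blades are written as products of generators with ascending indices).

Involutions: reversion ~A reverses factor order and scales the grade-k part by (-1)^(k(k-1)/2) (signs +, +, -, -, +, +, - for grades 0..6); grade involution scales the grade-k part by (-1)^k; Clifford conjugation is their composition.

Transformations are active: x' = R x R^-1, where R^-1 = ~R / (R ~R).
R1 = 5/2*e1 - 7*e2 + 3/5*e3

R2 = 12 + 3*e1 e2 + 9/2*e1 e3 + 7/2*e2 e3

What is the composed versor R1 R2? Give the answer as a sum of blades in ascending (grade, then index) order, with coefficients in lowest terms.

Distribute over the terms of R1 (each basis-blade product reordered to ascending indices, repeated generators contracted through their squares):
(5/2*e1) R2 = 30*e1 + 15/2*e2 + 45/4*e3 + 35/4*e1 e2 e3
(-7*e2) R2 = 21*e1 - 84*e2 - 49/2*e3 + 63/2*e1 e2 e3
(3/5*e3) R2 = -27/10*e1 - 21/10*e2 + 36/5*e3 + 9/5*e1 e2 e3
Summing the partial products and collecting blades:
Answer: 483/10*e1 - 393/5*e2 - 121/20*e3 + 841/20*e1 e2 e3


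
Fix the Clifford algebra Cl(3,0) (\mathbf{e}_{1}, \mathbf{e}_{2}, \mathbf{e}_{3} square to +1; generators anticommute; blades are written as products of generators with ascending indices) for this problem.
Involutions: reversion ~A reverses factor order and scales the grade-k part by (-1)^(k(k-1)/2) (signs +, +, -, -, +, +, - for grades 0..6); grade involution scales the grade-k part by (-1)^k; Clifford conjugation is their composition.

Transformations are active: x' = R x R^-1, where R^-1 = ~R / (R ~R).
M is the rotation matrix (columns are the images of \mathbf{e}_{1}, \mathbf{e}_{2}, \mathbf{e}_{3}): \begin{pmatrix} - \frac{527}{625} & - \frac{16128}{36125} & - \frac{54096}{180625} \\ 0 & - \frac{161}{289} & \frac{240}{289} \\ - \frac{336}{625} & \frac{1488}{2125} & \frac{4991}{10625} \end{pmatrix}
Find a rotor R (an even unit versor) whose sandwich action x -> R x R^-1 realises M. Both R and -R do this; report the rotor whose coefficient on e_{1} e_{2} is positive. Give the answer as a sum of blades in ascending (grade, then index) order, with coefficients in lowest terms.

Method: write R = a + b12*e_{1} e_{2} + b13*e_{1} e_{3} + b23*e_{2} e_{3} with a^2 + b12^2 + b13^2 + b23^2 = 1 (so R^-1 = ~R). Expanding the columns R e_j ~R gives tr M = 4a^2 - 1 and, from the antisymmetric part, M21 - M12 = -4a*b12, M13 - M31 = 4a*b13, M32 - M23 = -4a*b23.
Here tr M = -\frac{168081}{180625}, so a^2 = (1 + tr M)/4 = \frac{3136}{180625} and a = ±\frac{56}{425}. Taking a = \frac{56}{425}: M21 - M12 = \frac{16128}{36125}, M13 - M31 = \frac{43008}{180625}, M32 - M23 = -\frac{4704}{36125}, giving b12 = -\frac{72}{85}, b13 = \frac{192}{425}, b23 = \frac{21}{85}, i.e. R = \frac{56}{425} - \frac{72}{85} e_{1} e_{2} + \frac{192}{425} e_{1} e_{3} + \frac{21}{85} e_{2} e_{3}.
Its e_{1} e_{2} coefficient is negative, so report the other preimage -R.
Answer: -\frac{56}{425} + \frac{72}{85} e_{1} e_{2} - \frac{192}{425} e_{1} e_{3} - \frac{21}{85} e_{2} e_{3}. Uniqueness: Spin(3) -> SO(3) maps R and -R to the same rotation of trace -\frac{168081}{180625}; fixing the sign of the e_{1} e_{2} coefficient removes the ambiguity.


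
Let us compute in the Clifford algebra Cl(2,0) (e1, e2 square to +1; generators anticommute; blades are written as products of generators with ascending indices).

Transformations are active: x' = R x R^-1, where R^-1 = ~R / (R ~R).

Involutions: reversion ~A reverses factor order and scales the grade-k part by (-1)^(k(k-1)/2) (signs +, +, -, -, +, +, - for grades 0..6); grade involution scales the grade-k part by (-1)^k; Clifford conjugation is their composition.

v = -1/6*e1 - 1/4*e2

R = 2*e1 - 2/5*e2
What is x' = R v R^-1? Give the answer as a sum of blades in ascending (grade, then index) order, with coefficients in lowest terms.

~R = 2*e1 - 2/5*e2, and R ~R = 104/25, so R^-1 = ~R / (104/25).
R v = -7/30 - 17/30*e1 e2
Answer: -3/52*e1 + 23/78*e2


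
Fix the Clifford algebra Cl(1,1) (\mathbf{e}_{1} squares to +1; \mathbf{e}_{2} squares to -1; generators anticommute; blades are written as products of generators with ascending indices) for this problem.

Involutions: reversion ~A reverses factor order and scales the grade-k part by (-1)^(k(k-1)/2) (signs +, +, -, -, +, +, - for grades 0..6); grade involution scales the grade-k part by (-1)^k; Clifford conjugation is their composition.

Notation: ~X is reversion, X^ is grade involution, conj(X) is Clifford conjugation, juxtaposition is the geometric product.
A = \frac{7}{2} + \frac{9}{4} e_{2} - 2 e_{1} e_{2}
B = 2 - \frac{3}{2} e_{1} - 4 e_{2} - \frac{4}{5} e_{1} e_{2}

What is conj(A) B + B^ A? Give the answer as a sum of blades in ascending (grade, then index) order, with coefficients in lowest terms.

first term: -\frac{18}{5} + \frac{91}{20} e_{1} - \frac{31}{2} e_{2} - \frac{87}{40} e_{1} e_{2}
second term: -\frac{2}{5} - \frac{19}{20} e_{1} + \frac{31}{2} e_{2} - \frac{137}{40} e_{1} e_{2}
Answer: -4 + \frac{18}{5} e_{1} - \frac{28}{5} e_{1} e_{2}


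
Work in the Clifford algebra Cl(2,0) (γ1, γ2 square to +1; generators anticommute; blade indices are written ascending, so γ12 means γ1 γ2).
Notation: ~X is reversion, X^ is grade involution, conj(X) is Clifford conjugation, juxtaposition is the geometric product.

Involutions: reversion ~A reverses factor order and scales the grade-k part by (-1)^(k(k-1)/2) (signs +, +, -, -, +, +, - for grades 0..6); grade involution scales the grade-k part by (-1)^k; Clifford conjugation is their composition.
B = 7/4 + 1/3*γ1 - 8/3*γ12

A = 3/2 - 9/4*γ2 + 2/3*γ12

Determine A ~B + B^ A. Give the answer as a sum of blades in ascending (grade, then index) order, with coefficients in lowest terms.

first term: 61/72 + 13/2*γ1 - 599/144*γ2 + 71/12*γ12
second term: 317/72 + 11/2*γ1 - 599/144*γ2 - 25/12*γ12
Answer: 21/4 + 12*γ1 - 599/72*γ2 + 23/6*γ12


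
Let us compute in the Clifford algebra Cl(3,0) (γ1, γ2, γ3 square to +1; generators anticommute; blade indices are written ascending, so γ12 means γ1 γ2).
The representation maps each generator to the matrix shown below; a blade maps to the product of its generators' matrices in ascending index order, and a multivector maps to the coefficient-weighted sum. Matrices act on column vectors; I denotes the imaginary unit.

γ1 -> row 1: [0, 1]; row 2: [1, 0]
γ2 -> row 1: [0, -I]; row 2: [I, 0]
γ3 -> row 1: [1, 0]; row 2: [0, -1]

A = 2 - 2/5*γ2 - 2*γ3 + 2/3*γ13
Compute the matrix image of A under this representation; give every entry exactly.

Bivector images (products of the table entries): rho(γ13) = rho(γ1)rho(γ3) = row 1: [0, -1]; row 2: [1, 0].
M = (2)*1 + (-2/5)*rho(γ2) + (-2)*rho(γ3) + (2/3)*rho(γ13), summed entrywise (1 is the identity matrix):
Answer: row 1: [0, -2/3 + 2*I/5]; row 2: [2/3 - 2*I/5, 4]


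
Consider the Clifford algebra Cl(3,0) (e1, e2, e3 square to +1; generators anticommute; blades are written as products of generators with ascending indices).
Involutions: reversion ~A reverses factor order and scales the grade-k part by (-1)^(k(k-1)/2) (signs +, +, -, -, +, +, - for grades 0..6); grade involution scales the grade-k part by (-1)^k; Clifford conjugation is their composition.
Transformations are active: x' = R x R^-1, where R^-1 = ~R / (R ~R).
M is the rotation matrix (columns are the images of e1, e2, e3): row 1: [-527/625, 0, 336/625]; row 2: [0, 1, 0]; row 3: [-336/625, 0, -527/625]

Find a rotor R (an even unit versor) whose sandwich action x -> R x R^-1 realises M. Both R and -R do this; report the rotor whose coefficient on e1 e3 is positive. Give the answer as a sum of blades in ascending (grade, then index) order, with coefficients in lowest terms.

Method: write R = a + b12*e1 e2 + b13*e1 e3 + b23*e2 e3 with a^2 + b12^2 + b13^2 + b23^2 = 1 (so R^-1 = ~R). Expanding the columns R e_j ~R gives tr M = 4a^2 - 1 and, from the antisymmetric part, M21 - M12 = -4a*b12, M13 - M31 = 4a*b13, M32 - M23 = -4a*b23.
Here tr M = -429/625, so a^2 = (1 + tr M)/4 = 49/625 and a = ±7/25. Taking a = 7/25: M21 - M12 = 0, M13 - M31 = 672/625, M32 - M23 = 0, giving b12 = 0, b13 = 24/25, b23 = 0, i.e. R = 7/25 + 24/25*e1 e3.
Its e1 e3 coefficient is already positive.
Answer: 7/25 + 24/25*e1 e3. Recall the cover is two-to-one: with M of trace -429/625, both preimages act alike, and the stated e1 e3 sign chooses the sheet.


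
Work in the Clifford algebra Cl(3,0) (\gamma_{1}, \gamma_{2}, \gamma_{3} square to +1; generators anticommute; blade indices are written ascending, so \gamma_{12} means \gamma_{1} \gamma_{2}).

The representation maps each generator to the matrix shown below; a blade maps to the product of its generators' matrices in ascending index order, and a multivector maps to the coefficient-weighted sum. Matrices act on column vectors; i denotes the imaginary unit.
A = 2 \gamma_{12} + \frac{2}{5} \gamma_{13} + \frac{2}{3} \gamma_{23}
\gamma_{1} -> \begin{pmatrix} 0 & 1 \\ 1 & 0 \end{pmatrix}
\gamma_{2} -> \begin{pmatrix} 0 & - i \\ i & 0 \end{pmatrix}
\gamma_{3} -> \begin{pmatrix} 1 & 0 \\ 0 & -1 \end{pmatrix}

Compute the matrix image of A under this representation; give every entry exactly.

Bivector images (products of the table entries): rho(\gamma_{12}) = rho(\gamma_{1})rho(\gamma_{2}) = \begin{pmatrix} i & 0 \\ 0 & - i \end{pmatrix}; rho(\gamma_{13}) = rho(\gamma_{1})rho(\gamma_{3}) = \begin{pmatrix} 0 & -1 \\ 1 & 0 \end{pmatrix}; rho(\gamma_{23}) = rho(\gamma_{2})rho(\gamma_{3}) = \begin{pmatrix} 0 & i \\ i & 0 \end{pmatrix}.
M = (2)*rho(\gamma_{12}) + (\frac{2}{5})*rho(\gamma_{13}) + (\frac{2}{3})*rho(\gamma_{23}), summed entrywise:
Answer: \begin{pmatrix} 2 i & - \frac{2}{5} + \frac{2 i}{3} \\ \frac{2}{5} + \frac{2 i}{3} & - 2 i \end{pmatrix}


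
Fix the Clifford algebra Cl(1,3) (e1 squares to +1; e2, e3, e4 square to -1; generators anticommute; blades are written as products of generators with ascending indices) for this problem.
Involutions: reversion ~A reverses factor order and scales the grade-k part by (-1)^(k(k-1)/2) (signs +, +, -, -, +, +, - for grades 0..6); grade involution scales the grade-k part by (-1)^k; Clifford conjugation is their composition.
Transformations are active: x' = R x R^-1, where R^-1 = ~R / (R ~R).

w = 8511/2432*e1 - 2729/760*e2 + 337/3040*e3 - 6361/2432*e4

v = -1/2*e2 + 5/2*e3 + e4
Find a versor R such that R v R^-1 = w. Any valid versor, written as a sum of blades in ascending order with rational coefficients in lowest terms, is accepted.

Take R = v + w = 8511/2432*e1 - 3109/760*e2 + 7937/3040*e3 - 3929/2432*e4. Because q(v) = q(w) = -15/2, conjugation by R sends v exactly to w.
Answer: 8511/2432*e1 - 3109/760*e2 + 7937/3040*e3 - 3929/2432*e4


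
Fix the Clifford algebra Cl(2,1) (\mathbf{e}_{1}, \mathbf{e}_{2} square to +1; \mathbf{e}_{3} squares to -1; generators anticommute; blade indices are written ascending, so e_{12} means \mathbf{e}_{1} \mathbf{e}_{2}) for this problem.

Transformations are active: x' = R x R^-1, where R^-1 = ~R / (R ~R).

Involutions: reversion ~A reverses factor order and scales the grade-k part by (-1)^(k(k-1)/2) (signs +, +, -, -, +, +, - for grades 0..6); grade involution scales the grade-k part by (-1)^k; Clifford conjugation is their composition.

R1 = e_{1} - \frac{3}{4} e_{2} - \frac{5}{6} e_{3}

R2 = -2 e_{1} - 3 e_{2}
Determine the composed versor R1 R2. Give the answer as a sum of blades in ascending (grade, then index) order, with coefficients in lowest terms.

Distribute over the terms of R2 (each basis-blade product reordered to ascending indices, repeated generators contracted through their squares):
R1 (-2 e_{1}) = -2 - \frac{3}{2} e_{12} - \frac{5}{3} e_{13}
R1 (-3 e_{2}) = \frac{9}{4} - 3 e_{12} - \frac{5}{2} e_{23}
Summing the partial products and collecting blades:
Answer: \frac{1}{4} - \frac{9}{2} e_{12} - \frac{5}{3} e_{13} - \frac{5}{2} e_{23}


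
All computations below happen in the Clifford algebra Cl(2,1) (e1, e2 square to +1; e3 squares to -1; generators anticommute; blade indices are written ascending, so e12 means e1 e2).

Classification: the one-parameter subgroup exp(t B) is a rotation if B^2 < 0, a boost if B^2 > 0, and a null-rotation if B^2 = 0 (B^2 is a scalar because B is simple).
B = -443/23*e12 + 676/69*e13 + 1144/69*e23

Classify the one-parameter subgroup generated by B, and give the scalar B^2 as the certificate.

B^2 term by term: the squares give (-443/23)^2*(e12)^2 + (676/69)^2*(e13)^2 + (1144/69)^2*(e23)^2 = 196249/529*(-1) + 456976/4761*(+1) + 1308736/4761*(+1) = -1/9 (each basis 2-blade squares to minus the product of its generators' squares); cross terms between blades sharing an index anticommute and cancel. So B^2 = -1/9.
Answer: rotation, certificate B^2 = -1/9. No conjugation can change B^2 = -1/9; the sign gives the class.


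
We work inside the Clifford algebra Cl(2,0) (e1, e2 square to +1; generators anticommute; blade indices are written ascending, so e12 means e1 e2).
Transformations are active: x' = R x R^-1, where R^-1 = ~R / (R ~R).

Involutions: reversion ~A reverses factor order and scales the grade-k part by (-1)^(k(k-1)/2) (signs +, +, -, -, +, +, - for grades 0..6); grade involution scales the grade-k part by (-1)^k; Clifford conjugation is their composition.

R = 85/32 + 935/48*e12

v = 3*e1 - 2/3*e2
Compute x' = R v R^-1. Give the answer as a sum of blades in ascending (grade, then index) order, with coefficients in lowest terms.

~R = 85/32 - 935/48*e12, and R ~R = 3561925/9216, so R^-1 = ~R / (3561925/9216).
R v = -1445/288*e1 - 1445/24*e2
Answer: -89/29*e1 - 14/87*e2


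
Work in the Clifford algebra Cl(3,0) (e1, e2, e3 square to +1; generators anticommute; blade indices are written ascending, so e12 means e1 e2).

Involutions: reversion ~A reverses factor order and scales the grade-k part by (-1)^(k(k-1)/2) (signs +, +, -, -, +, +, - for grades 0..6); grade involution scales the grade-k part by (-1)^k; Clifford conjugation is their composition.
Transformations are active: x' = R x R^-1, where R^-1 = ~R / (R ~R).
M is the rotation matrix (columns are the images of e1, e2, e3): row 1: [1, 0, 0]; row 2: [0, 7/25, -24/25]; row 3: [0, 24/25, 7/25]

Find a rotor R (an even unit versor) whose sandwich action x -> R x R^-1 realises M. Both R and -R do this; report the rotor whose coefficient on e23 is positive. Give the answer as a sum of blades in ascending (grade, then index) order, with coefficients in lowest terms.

Method: write R = a + b12*e12 + b13*e13 + b23*e23 with a^2 + b12^2 + b13^2 + b23^2 = 1 (so R^-1 = ~R). Expanding the columns R e_j ~R gives tr M = 4a^2 - 1 and, from the antisymmetric part, M21 - M12 = -4a*b12, M13 - M31 = 4a*b13, M32 - M23 = -4a*b23.
Here tr M = 39/25, so a^2 = (1 + tr M)/4 = 16/25 and a = ±4/5. Taking a = 4/5: M21 - M12 = 0, M13 - M31 = 0, M32 - M23 = 48/25, giving b12 = 0, b13 = 0, b23 = -3/5, i.e. R = 4/5 - 3/5*e23.
Its e23 coefficient is negative, so report the other preimage -R.
Answer: -4/5 + 3/5*e23. Note: both R and -R realise this M (trace 39/25); the covering map identifies them, and the e23-coefficient sign is the tie-breaker.


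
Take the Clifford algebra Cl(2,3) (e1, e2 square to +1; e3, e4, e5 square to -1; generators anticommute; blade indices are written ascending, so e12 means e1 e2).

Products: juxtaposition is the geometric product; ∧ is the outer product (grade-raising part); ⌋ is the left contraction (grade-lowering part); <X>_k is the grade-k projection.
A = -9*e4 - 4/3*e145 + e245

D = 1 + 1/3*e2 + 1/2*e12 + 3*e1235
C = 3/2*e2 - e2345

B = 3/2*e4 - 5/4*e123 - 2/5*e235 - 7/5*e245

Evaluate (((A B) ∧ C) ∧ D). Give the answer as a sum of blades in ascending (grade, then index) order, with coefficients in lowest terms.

step 1: 149/10 - 28/15*e12 - 2*e15 + 141/10*e25 + 2/5*e34 - 707/60*e1234 + 5/4*e1345 + 79/15*e2345
step 2: 447/20*e2 + 3*e125 + 3/5*e234 - 149/10*e2345 - 15/8*e12345
step 3: 447/20*e2 + 3*e125 + 3/5*e234 - 149/10*e2345 - 15/8*e12345
Answer: 447/20*e2 + 3*e125 + 3/5*e234 - 149/10*e2345 - 15/8*e12345


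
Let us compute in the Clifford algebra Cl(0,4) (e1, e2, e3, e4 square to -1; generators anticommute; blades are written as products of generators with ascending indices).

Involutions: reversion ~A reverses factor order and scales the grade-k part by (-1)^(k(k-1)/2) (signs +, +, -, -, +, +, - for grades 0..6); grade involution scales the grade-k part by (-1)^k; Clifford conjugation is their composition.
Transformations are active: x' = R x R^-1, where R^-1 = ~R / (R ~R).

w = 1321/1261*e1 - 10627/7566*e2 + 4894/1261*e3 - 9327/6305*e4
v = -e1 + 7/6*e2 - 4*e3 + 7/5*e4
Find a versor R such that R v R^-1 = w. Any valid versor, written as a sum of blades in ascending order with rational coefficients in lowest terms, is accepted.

Equal squares first: v^2 = w^2 = -18289/900. Then v + w = 60/1261*e1 - 300/1261*e2 - 150/1261*e3 - 100/1261*e4 is a versor taking v to w, provided it is invertible.
Answer: 60/1261*e1 - 300/1261*e2 - 150/1261*e3 - 100/1261*e4


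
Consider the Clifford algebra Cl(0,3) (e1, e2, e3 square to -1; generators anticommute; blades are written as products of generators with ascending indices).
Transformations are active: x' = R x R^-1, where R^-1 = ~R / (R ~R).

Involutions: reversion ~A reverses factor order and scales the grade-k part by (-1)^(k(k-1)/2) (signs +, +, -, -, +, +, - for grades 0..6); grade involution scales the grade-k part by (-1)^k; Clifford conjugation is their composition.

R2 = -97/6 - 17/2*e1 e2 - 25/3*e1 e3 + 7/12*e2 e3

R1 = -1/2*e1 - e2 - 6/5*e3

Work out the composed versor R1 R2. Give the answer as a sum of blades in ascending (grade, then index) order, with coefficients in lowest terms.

Distribute over the terms of R1 (each basis-blade product reordered to ascending indices, repeated generators contracted through their squares):
(-1/2*e1) R2 = 97/12*e1 - 17/4*e2 - 25/6*e3 - 7/24*e1 e2 e3
(-e2) R2 = 17/2*e1 + 97/6*e2 + 7/12*e3 - 25/3*e1 e2 e3
(-6/5*e3) R2 = 10*e1 - 7/10*e2 + 97/5*e3 + 51/5*e1 e2 e3
Summing the partial products and collecting blades:
Answer: 319/12*e1 + 673/60*e2 + 949/60*e3 + 63/40*e1 e2 e3


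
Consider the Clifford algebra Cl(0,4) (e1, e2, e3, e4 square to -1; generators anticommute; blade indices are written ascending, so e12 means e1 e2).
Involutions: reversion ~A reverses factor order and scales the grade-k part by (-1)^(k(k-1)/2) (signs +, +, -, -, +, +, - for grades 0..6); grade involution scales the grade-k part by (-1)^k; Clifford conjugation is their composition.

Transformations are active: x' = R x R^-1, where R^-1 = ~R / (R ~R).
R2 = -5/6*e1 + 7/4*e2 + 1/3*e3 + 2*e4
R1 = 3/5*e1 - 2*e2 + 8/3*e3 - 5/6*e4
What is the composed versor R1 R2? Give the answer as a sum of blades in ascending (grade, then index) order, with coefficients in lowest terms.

Distribute over the terms of R1 (each basis-blade product reordered to ascending indices, repeated generators contracted through their squares):
(3/5*e1) R2 = 1/2 + 21/20*e12 + 1/5*e13 + 6/5*e14
(-2*e2) R2 = 7/2 - 5/3*e12 - 2/3*e23 - 4*e24
(8/3*e3) R2 = -8/9 + 20/9*e13 - 14/3*e23 + 16/3*e34
(-5/6*e4) R2 = 5/3 - 25/36*e14 + 35/24*e24 + 5/18*e34
Summing the partial products and collecting blades:
Answer: 43/9 - 37/60*e12 + 109/45*e13 + 91/180*e14 - 16/3*e23 - 61/24*e24 + 101/18*e34


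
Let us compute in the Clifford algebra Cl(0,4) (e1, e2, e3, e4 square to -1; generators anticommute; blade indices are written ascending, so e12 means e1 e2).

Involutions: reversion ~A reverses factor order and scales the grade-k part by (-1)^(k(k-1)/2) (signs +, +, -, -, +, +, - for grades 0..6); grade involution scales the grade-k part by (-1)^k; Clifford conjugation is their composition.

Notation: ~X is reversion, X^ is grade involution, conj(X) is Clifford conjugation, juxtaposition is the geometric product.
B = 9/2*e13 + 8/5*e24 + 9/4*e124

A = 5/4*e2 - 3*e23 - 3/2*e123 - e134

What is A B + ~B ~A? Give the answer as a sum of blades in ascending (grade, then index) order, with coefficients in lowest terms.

first term: -27/4*e2 + 5/2*e4 + 27/2*e12 + 45/16*e14 - 9/4*e23 - 57/40*e34 - 161/40*e123 - 183/20*e134
second term: -27/4*e2 + 5/2*e4 - 27/2*e12 - 45/16*e14 + 9/4*e23 + 57/40*e34 + 161/40*e123 + 183/20*e134
Answer: -27/2*e2 + 5*e4


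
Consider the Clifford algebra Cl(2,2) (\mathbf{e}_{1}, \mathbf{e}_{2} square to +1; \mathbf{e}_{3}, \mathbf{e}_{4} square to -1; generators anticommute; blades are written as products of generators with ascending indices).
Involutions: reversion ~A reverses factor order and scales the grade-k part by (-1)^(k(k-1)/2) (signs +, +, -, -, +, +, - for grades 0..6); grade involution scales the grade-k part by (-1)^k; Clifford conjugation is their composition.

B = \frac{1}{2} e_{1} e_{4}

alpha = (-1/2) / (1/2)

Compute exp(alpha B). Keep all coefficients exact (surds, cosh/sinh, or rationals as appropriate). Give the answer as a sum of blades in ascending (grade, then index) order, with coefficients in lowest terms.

B^2 = (\frac{1}{2})^2*(e_{1} e_{4})^2 = \frac{1}{4}*(+1) = \frac{1}{4} (a basis 2-blade squares to minus the product of its generators' squares).
B^2 = \frac{1}{4} — the positive square puts this in the hyperbolic regime; l = \frac{1}{2}, alpha*l = - \frac{1}{2}, so exp(alpha B) = cosh(- \frac{1}{2}) + (sinh(- \frac{1}{2})/(\frac{1}{2}))*B = \cosh{\left(\frac{1}{2} \right)} + (- 2 \sinh{\left(\frac{1}{2} \right)})*B.
Answer: \cosh{\left(\frac{1}{2} \right)} - \sinh{\left(\frac{1}{2} \right)} e_{1} e_{4}


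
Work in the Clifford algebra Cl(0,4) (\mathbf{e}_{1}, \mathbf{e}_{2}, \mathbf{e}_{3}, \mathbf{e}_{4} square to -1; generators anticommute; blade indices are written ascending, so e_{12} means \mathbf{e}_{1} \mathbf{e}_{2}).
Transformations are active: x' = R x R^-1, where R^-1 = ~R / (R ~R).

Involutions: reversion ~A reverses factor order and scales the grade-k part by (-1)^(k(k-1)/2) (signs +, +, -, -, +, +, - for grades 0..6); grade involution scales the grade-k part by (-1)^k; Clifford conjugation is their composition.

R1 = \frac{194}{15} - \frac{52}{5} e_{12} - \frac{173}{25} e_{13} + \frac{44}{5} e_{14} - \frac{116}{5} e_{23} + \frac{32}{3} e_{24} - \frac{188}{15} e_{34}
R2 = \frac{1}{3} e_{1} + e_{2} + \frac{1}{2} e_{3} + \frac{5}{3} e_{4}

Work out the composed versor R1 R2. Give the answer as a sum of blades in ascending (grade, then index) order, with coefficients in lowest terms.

Distribute over the terms of R2 (each basis-blade product reordered to ascending indices, repeated generators contracted through their squares):
R1 (\frac{1}{3} e_{1}) = \frac{194}{45} e_{1} - \frac{52}{15} e_{2} - \frac{173}{75} e_{3} + \frac{44}{15} e_{4} - \frac{116}{15} e_{123} + \frac{32}{9} e_{124} - \frac{188}{45} e_{134}
R1 (e_{2}) = \frac{52}{5} e_{1} + \frac{194}{15} e_{2} - \frac{116}{5} e_{3} + \frac{32}{3} e_{4} + \frac{173}{25} e_{123} - \frac{44}{5} e_{124} - \frac{188}{15} e_{234}
R1 (\frac{1}{2} e_{3}) = \frac{173}{50} e_{1} + \frac{58}{5} e_{2} + \frac{97}{15} e_{3} - \frac{94}{15} e_{4} - \frac{26}{5} e_{123} - \frac{22}{5} e_{134} - \frac{16}{3} e_{234}
R1 (\frac{5}{3} e_{4}) = -\frac{44}{3} e_{1} - \frac{160}{9} e_{2} + \frac{188}{9} e_{3} + \frac{194}{9} e_{4} - \frac{52}{3} e_{124} - \frac{173}{15} e_{134} - \frac{116}{3} e_{234}
Summing the partial products and collecting blades:
Answer: \frac{1577}{450} e_{1} + \frac{148}{45} e_{2} + \frac{416}{225} e_{3} + \frac{260}{9} e_{4} - \frac{451}{75} e_{123} - \frac{1016}{45} e_{124} - \frac{181}{9} e_{134} - \frac{848}{15} e_{234}


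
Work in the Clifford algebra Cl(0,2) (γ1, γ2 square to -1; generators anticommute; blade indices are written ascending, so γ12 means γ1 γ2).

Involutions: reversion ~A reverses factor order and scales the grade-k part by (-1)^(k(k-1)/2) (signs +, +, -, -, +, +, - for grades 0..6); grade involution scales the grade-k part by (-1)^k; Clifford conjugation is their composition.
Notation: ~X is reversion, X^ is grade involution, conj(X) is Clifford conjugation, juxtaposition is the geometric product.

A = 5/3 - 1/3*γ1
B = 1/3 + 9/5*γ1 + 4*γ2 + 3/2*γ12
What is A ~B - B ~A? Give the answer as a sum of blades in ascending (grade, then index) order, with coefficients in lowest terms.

first term: 52/45 + 26/9*γ1 + 37/6*γ2 - 23/6*γ12
second term: 52/45 + 26/9*γ1 + 37/6*γ2 + 23/6*γ12
Answer: -23/3*γ12


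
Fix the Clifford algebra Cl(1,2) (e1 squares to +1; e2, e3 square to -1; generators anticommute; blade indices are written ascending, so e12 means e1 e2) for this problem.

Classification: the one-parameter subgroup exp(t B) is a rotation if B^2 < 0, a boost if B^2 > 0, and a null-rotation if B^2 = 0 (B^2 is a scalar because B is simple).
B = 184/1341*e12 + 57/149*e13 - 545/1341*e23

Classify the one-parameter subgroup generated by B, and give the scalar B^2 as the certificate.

B^2 term by term: the squares give (184/1341)^2*(e12)^2 + (57/149)^2*(e13)^2 + (-545/1341)^2*(e23)^2 = 33856/1798281*(+1) + 3249/22201*(+1) + 297025/1798281*(-1) = 0 (each basis 2-blade squares to minus the product of its generators' squares); cross terms between blades sharing an index anticommute and cancel. So B^2 = 0.
Answer: null-rotation, certificate B^2 = 0. Note: conjugating B changes its blade decomposition but never the scalar B^2 = 0, whose sign settles the classification.


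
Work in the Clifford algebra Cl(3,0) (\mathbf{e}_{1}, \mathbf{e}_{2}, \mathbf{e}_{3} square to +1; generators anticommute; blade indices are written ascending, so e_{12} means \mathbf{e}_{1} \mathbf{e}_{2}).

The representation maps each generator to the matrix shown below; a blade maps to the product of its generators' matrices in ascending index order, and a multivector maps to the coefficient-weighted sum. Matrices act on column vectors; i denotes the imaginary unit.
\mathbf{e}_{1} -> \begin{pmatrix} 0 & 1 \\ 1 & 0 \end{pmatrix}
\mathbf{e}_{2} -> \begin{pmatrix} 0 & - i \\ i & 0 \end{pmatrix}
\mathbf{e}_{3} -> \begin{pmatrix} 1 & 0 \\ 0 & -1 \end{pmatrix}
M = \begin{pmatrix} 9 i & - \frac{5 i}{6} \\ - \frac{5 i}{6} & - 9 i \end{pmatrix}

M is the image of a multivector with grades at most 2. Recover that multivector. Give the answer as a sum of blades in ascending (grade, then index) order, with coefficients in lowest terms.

Method: 1, rho(e_{1}), rho(e_{2}), rho(e_{3}) form a trace-orthogonal basis of the 2x2 complex matrices (tr(X Y) = 2 if X = Y, else 0), so M = m0*1 + m1*rho(e_{1}) + m2*rho(e_{2}) + m3*rho(e_{3}) with m0 = tr(M)/2 = 0, m1 = tr(M rho(e_{1}))/2 = - \frac{5 i}{6}, m2 = tr(M rho(e_{2}))/2 = 0, m3 = tr(M rho(e_{3}))/2 = 9 i.
Multiplying table entries, the bivector images are rho(e_{12}) = i*rho(e_{3}), rho(e_{13}) = -i*rho(e_{2}), rho(e_{23}) = i*rho(e_{1}); with real blade coefficients the real parts of m0..m3 are the coefficients of 1, e_{1}, e_{2}, e_{3} and the imaginary parts give the bivectors (e_{23}: Im m1, e_{13}: -Im m2, e_{12}: Im m3).
Answer: 9 e_{12} - \frac{5}{6} e_{23}


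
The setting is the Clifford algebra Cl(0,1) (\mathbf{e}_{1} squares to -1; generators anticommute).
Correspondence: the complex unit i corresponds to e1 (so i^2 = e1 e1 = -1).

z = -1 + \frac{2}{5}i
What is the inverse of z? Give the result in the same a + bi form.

In blades: z = -1 + \frac{2}{5} e_{1}.
With qbar = -1 - \frac{2}{5} e_{1} (scalar fixed, mapped units negated), z qbar = \frac{29}{25} (the sum of squared coefficients), so z^-1 = qbar / (\frac{29}{25}) = -\frac{25}{29} - \frac{10}{29} e_{1}; translating back:
Answer: -\frac{25}{29} - \frac{10}{29}i


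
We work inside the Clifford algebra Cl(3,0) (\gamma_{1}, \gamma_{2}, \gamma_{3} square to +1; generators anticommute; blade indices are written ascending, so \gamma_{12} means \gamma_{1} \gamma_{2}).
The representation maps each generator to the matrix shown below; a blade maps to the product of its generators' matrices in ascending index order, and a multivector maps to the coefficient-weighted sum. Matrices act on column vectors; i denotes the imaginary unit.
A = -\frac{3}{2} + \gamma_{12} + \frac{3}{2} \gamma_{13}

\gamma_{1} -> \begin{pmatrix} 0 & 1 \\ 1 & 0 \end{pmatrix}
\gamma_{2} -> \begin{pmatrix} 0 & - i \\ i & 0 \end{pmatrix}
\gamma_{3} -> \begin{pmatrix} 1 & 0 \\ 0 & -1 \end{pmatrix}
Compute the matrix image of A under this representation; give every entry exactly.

Bivector images (products of the table entries): rho(\gamma_{12}) = rho(\gamma_{1})rho(\gamma_{2}) = \begin{pmatrix} i & 0 \\ 0 & - i \end{pmatrix}; rho(\gamma_{13}) = rho(\gamma_{1})rho(\gamma_{3}) = \begin{pmatrix} 0 & -1 \\ 1 & 0 \end{pmatrix}.
M = (-\frac{3}{2})*1 + (1)*rho(\gamma_{12}) + (\frac{3}{2})*rho(\gamma_{13}), summed entrywise (1 is the identity matrix):
Answer: \begin{pmatrix} - \frac{3}{2} + i & - \frac{3}{2} \\ \frac{3}{2} & - \frac{3}{2} - i \end{pmatrix}


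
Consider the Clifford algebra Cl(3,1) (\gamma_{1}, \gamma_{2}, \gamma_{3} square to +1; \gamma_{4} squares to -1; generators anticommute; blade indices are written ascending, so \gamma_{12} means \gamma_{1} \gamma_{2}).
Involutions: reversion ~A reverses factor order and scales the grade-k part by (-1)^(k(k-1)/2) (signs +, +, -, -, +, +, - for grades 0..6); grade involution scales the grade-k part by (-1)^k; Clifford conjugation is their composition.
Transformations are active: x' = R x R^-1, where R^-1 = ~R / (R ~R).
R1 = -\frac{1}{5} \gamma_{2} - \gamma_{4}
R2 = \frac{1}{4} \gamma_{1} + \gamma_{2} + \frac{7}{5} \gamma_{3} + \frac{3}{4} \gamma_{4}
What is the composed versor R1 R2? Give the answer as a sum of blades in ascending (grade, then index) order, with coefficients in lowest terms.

Distribute over the terms of R1 (each basis-blade product reordered to ascending indices, repeated generators contracted through their squares):
(-\frac{1}{5} \gamma_{2}) R2 = -\frac{1}{5} + \frac{1}{20} \gamma_{12} - \frac{7}{25} \gamma_{23} - \frac{3}{20} \gamma_{24}
(-\gamma_{4}) R2 = \frac{3}{4} + \frac{1}{4} \gamma_{14} + \gamma_{24} + \frac{7}{5} \gamma_{34}
Summing the partial products and collecting blades:
Answer: \frac{11}{20} + \frac{1}{20} \gamma_{12} + \frac{1}{4} \gamma_{14} - \frac{7}{25} \gamma_{23} + \frac{17}{20} \gamma_{24} + \frac{7}{5} \gamma_{34}


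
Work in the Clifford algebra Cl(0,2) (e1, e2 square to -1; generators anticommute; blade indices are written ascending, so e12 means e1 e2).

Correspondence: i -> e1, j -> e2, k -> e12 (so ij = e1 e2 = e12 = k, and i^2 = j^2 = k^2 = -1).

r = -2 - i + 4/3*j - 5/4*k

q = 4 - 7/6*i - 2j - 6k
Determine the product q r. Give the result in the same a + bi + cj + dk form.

In blades: q = 4 - 7/6*e1 - 2*e2 - 6*e12, r = -2 - e1 + 4/3*e2 - 5/4*e12.
Distribute q over r term by term (generator squares from the signature, products reordered to ascending indices): (4)*r = -8 - 4*e1 + 16/3*e2 - 5*e12; (-7/6*e1)*r = -7/6 + 7/3*e1 - 35/24*e2 - 14/9*e12; (-2*e2)*r = 8/3 + 5/2*e1 + 4*e2 - 2*e12; (-6*e12)*r = -15/2 + 8*e1 + 6*e2 + 12*e12.
Sum: -14 + 53/6*e1 + 111/8*e2 + 31/9*e12; translating back through the correspondence:
Answer: -14 + 53/6*i + 111/8*j + 31/9*k


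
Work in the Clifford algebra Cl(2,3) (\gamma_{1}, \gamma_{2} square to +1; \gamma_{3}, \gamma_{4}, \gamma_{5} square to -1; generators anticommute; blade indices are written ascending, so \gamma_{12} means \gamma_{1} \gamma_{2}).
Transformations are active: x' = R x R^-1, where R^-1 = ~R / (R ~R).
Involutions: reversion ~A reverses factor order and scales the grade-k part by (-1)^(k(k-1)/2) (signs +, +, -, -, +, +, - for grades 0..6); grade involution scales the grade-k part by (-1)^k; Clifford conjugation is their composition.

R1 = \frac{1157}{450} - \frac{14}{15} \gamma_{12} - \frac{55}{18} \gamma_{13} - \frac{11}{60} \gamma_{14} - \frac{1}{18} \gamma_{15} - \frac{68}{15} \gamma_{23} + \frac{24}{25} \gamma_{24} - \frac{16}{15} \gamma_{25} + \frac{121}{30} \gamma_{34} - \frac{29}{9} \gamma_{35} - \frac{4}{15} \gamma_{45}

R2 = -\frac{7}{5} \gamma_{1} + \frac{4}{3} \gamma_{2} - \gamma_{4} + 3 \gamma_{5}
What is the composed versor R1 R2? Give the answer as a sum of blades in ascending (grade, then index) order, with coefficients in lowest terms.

Distribute over the terms of R2 (each basis-blade product reordered to ascending indices, repeated generators contracted through their squares):
R1 (-\frac{7}{5} \gamma_{1}) = -\frac{8099}{2250} \gamma_{1} - \frac{98}{75} \gamma_{2} - \frac{77}{18} \gamma_{3} - \frac{77}{300} \gamma_{4} - \frac{7}{90} \gamma_{5} + \frac{476}{75} \gamma_{123} - \frac{168}{125} \gamma_{124} + \frac{112}{75} \gamma_{125} - \frac{847}{150} \gamma_{134} + \frac{203}{45} \gamma_{135} + \frac{28}{75} \gamma_{145}
R1 (\frac{4}{3} \gamma_{2}) = -\frac{56}{45} \gamma_{1} + \frac{2314}{675} \gamma_{2} + \frac{272}{45} \gamma_{3} - \frac{32}{25} \gamma_{4} + \frac{64}{45} \gamma_{5} + \frac{110}{27} \gamma_{123} + \frac{11}{45} \gamma_{124} + \frac{2}{27} \gamma_{125} + \frac{242}{45} \gamma_{234} - \frac{116}{27} \gamma_{235} - \frac{16}{45} \gamma_{245}
R1 (-\gamma_{4}) = -\frac{11}{60} \gamma_{1} + \frac{24}{25} \gamma_{2} + \frac{121}{30} \gamma_{3} - \frac{1157}{450} \gamma_{4} + \frac{4}{15} \gamma_{5} + \frac{14}{15} \gamma_{124} + \frac{55}{18} \gamma_{134} - \frac{1}{18} \gamma_{145} + \frac{68}{15} \gamma_{234} - \frac{16}{15} \gamma_{245} - \frac{29}{9} \gamma_{345}
R1 (3 \gamma_{5}) = \frac{1}{6} \gamma_{1} + \frac{16}{5} \gamma_{2} + \frac{29}{3} \gamma_{3} + \frac{4}{5} \gamma_{4} + \frac{1157}{150} \gamma_{5} - \frac{14}{5} \gamma_{125} - \frac{55}{6} \gamma_{135} - \frac{11}{20} \gamma_{145} - \frac{68}{5} \gamma_{235} + \frac{72}{25} \gamma_{245} + \frac{121}{10} \gamma_{345}
Summing the partial products and collecting blades:
Answer: -\frac{7291}{1500} \gamma_{1} + \frac{848}{135} \gamma_{2} + \frac{232}{15} \gamma_{3} - \frac{2977}{900} \gamma_{4} + \frac{2098}{225} \gamma_{5} + \frac{7034}{675} \gamma_{123} - \frac{187}{1125} \gamma_{124} - \frac{832}{675} \gamma_{125} - \frac{583}{225} \gamma_{134} - \frac{419}{90} \gamma_{135} - \frac{209}{900} \gamma_{145} + \frac{446}{45} \gamma_{234} - \frac{2416}{135} \gamma_{235} + \frac{328}{225} \gamma_{245} + \frac{799}{90} \gamma_{345}


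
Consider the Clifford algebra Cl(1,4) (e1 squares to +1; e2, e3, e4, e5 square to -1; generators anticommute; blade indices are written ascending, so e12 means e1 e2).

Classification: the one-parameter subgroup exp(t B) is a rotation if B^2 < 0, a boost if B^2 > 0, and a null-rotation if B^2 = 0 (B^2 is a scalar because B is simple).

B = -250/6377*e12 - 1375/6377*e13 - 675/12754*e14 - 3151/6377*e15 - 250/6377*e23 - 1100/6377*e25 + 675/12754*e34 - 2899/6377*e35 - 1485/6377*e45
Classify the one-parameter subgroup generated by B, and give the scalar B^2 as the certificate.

B^2 term by term: the squares give (-250/6377)^2*(e12)^2 + (-1375/6377)^2*(e13)^2 + (-675/12754)^2*(e14)^2 + (-3151/6377)^2*(e15)^2 + (-250/6377)^2*(e23)^2 + (-1100/6377)^2*(e25)^2 + (675/12754)^2*(e34)^2 + (-2899/6377)^2*(e35)^2 + (-1485/6377)^2*(e45)^2 = 62500/40666129*(+1) + 1890625/40666129*(+1) + 455625/162664516*(+1) + 9928801/40666129*(+1) + 62500/40666129*(-1) + 1210000/40666129*(-1) + 455625/162664516*(-1) + 8404201/40666129*(-1) + 2205225/40666129*(-1) = 0 (each basis 2-blade squares to minus the product of its generators' squares); cross terms between blades sharing an index anticommute and cancel; the commuting (index-disjoint) pairs give grade-4 terms 2*c*c'*(blade product), which cancel blade by blade — e1234: -168750/40666129 + 168750/40666129 = 0; e1235: 1449500/40666129 - 3025000/40666129 + 1575500/40666129 = 0; e1245: 742500/40666129 - 742500/40666129 = 0; e1345: 4083750/40666129 - 1956825/40666129 - 2126925/40666129 = 0; e2345: 742500/40666129 - 742500/40666129 = 0 — confirming B is simple. So B^2 = 0.
Answer: null-rotation, certificate B^2 = 0. Key observation: B^2 = 0 is a conjugation invariant, so its sign decides the class regardless of the surface form of B.
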